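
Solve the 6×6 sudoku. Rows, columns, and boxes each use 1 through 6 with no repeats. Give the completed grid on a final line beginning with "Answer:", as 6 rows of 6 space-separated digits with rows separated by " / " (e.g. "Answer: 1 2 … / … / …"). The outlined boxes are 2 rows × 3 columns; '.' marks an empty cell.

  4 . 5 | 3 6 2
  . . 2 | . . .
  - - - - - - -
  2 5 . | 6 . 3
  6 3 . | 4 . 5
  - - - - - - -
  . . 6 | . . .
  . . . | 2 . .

Step 1. [r6c3∈{1,3,4}] r6c3 is the only open cell in col 3 admitting 3, so r6c3=3.
Step 2. [r3c5∈{1}] r3c5 is down to just 1 ⇒ r3c5=1.
Step 3. [r1c2∈{1}] nothing but 1 survives at r1c2 ⇒ r1c2=1.
Step 4. [r6c2∈{4}] r6c2 has the single candidate 4. So r6c2=4.
Step 5. [r6c5∈{5}] r6c5 has the single candidate 5. So r6c5=5.
Step 6. [r5c4∈{1}] r5c4's peers cover all but 1 ⇒ r5c4=1.
Step 7. [r2c5∈{4}] r2c5 has the single candidate 4 ⇒ r2c5=4.
Step 8. [r2c1∈{3}] nothing but 3 survives at r2c1. So r2c1=3.
Step 9. [r4c3∈{1}] only 1 remains possible at r4c3. So r4c3=1.
Step 10. [r5c1∈{5}] r5c1 is down to just 5 ⇒ r5c1=5.
Step 11. [r6c1∈{1}] r6c1 is down to just 1 ⇒ r6c1=1.
Step 12. [r4c5∈{2}] r4c5's peers cover all but 2, so r4c5=2.
Step 13. [r2c4∈{5}] nothing but 5 survives at r2c4, so r2c4=5.
Step 14. [r5c2∈{2}] only 2 remains possible at r5c2, so r5c2=2.
Step 15. [r3c3∈{4}] nothing but 4 survives at r3c3 ⇒ r3c3=4.
Step 16. [r6c6∈{6}] nothing but 6 survives at r6c6. So r6c6=6.
Step 17. [r5c5∈{3}] only 3 remains possible at r5c5, so r5c5=3.
Step 18. [r5c6∈{4}] only 4 remains possible at r5c6. So r5c6=4.
Step 19. [r2c2∈{6}] r2c2 is down to just 6 ⇒ r2c2=6.
Step 20. [r2c6∈{1}] only 1 remains possible at r2c6, so r2c6=1.

Answer: 4 1 5 3 6 2 / 3 6 2 5 4 1 / 2 5 4 6 1 3 / 6 3 1 4 2 5 / 5 2 6 1 3 4 / 1 4 3 2 5 6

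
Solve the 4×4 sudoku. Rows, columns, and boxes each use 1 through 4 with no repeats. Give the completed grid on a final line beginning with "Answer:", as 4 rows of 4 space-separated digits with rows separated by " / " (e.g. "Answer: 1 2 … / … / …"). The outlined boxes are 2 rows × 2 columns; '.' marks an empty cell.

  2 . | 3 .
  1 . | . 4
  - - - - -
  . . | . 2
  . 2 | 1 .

Step 1. [r4c1∈{3,4}] row 4 places 4 nowhere but r4c1, so r4c1=4.
Step 2. [r3c2∈{1,3}] across row 3, 1 lands solely at r3c2 ⇒ r3c2=1.
Step 3. [r1c4∈{1}] r1c4 is down to just 1. So r1c4=1.
Step 4. [r3c3∈{4}] r3c3 is down to just 4, so r3c3=4.
Step 5. [r3c1∈{3}] r3c1 is down to just 3 ⇒ r3c1=3.
Step 6. [r1c2∈{4}] r1c2 is down to just 4. So r1c2=4.
Step 7. [r2c2∈{3}] r2c2 has the single candidate 3. So r2c2=3.
Step 8. [r4c4∈{3}] r4c4's peers cover all but 3. So r4c4=3.
Step 9. [r2c3∈{2}] r2c3's peers cover all but 2 ⇒ r2c3=2.

Answer: 2 4 3 1 / 1 3 2 4 / 3 1 4 2 / 4 2 1 3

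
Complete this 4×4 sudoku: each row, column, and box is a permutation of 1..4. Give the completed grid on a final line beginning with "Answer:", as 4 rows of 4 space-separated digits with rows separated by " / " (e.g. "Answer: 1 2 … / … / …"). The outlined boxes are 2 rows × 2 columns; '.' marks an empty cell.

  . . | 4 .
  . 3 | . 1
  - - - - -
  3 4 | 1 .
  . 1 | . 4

Step 1. [r1c2∈{2}] only 2 remains possible at r1c2, so r1c2=2.
Step 2. [r3c4∈{2}] r3c4 has the single candidate 2 ⇒ r3c4=2.
Step 3. [r1c4∈{3}] nothing but 3 survives at r1c4 ⇒ r1c4=3.
Step 4. [r4c1∈{2}] r4c1 is down to just 2. So r4c1=2.
Step 5. [r4c3∈{3}] only 3 remains possible at r4c3. So r4c3=3.
Step 6. [r2c3∈{2}] only 2 remains possible at r2c3. So r2c3=2.
Step 7. [r2c1∈{4}] r2c1's peers cover all but 4, so r2c1=4.
Step 8. [r1c1∈{1}] nothing but 1 survives at r1c1, so r1c1=1.

Answer: 1 2 4 3 / 4 3 2 1 / 3 4 1 2 / 2 1 3 4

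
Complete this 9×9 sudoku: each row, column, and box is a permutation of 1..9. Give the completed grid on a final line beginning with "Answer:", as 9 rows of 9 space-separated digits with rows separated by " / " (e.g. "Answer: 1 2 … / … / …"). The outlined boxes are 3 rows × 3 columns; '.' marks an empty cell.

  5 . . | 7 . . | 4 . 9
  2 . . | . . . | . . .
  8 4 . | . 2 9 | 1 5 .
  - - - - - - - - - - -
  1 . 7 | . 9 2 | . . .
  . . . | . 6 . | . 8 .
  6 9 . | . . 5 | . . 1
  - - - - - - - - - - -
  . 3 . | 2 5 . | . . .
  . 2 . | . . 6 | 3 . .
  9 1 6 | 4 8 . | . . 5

Step 1. [r3c9∈{3,6,7}] in row 3, 7 fits only at r3c9. So r3c9=7.
Step 2. [r5c1∈{3,4}] across col 1, 3 lands solely at r5c1, so r5c1=3.
Step 3. [r5c9∈{2,4}] in col 9, 2 fits only at r5c9, so r5c9=2.
Step 4. [r6c7∈{7}] r6c7 is down to just 7. So r6c7=7.
Step 5. [r8c5∈{1,7}] 7 has one home in col 5: r8c5. So r8c5=7.
Step 6. [r7c6∈{1}] r7c6's peers cover all but 1, so r7c6=1.
Step 7. [r8c1∈{4}] r8c1 is down to just 4, so r8c1=4.
Step 8. [r2c4∈{1,3,5,6,8}] 5 has one home in row 2: r2c4 ⇒ r2c4=5.
Step 9. [r7c3∈{8}] r7c3 has the single candidate 8. So r7c3=8.
Step 10. [r1c8∈{2,3,6}] across row 1, 2 lands solely at r1c8, so r1c8=2.
Step 11. [r3c3∈{3}] r3c3's peers cover all but 3. So r3c3=3.
Step 12. [r5c2∈{5}] r5c2 has the single candidate 5. So r5c2=5.
Step 13. [r2c7∈{6,8}] in col 7, 8 fits only at r2c7. So r2c7=8.
Step 14. [r9c6∈{3}] nothing but 3 survives at r9c6 ⇒ r9c6=3.
Step 15. [r1c5∈{1,3}] r1c5 is the only open cell in row 1 admitting 3 ⇒ r1c5=3.
Step 16. [r6c5∈{4}] r6c5 has the single candidate 4 ⇒ r6c5=4.
Step 17. [r6c8∈{3}] only 3 remains possible at r6c8 ⇒ r6c8=3.
Step 18. [r2c8∈{6}] nothing but 6 survives at r2c8 ⇒ r2c8=6.
Step 19. [r4c8∈{4}] r4c8 is down to just 4, so r4c8=4.
Step 20. [r4c9∈{6}] r4c9 is down to just 6. So r4c9=6.
Step 21. [r8c8∈{1,9}] 9 in row 7 is pinned to box 9. So r8c8≠9.
Step 22. [r7c8∈{7,9}] in col 8, 9 fits only at r7c8. So r7c8=9.
Step 23. [r2c3∈{1,9}] r2c3 is the only open cell in row 2 admitting 9, so r2c3=9.
Step 24. [r4c2∈{8}] r4c2 has the single candidate 8. So r4c2=8.
Step 25. [r9c7∈{2}] r9c7 is down to just 2 ⇒ r9c7=2.
Step 26. [r8c3∈{5}] r8c3 is down to just 5 ⇒ r8c3=5.
Step 27. [r6c4∈{8}] nothing but 8 survives at r6c4, so r6c4=8.
Step 28. [r3c4∈{6}] r3c4 is down to just 6, so r3c4=6.
Step 29. [r5c4∈{1}] r5c4 is down to just 1. So r5c4=1.
Step 30. [r9c8∈{7}] r9c8 is down to just 7. So r9c8=7.
Step 31. [r2c6∈{4}] r2c6's peers cover all but 4. So r2c6=4.
Step 32. [r4c7∈{5}] nothing but 5 survives at r4c7. So r4c7=5.
Step 33. [r2c9∈{3}] nothing but 3 survives at r2c9 ⇒ r2c9=3.
Step 34. [r8c4∈{9}] r8c4 has the single candidate 9, so r8c4=9.
Step 35. [r1c6∈{8}] r1c6's peers cover all but 8 ⇒ r1c6=8.
Step 36. [r5c6∈{7}] only 7 remains possible at r5c6. So r5c6=7.
Step 37. [r5c7∈{9}] r5c7 is down to just 9, so r5c7=9.
Step 38. [r2c5∈{1}] r2c5 has the single candidate 1 ⇒ r2c5=1.
Step 39. [r5c3∈{4}] r5c3 has the single candidate 4, so r5c3=4.
Step 40. [r1c3∈{1}] nothing but 1 survives at r1c3, so r1c3=1.
Step 41. [r6c3∈{2}] r6c3 has the single candidate 2, so r6c3=2.
Step 42. [r7c9∈{4}] r7c9 is down to just 4 ⇒ r7c9=4.
Step 43. [r4c4∈{3}] only 3 remains possible at r4c4, so r4c4=3.
Step 44. [r7c7∈{6}] only 6 remains possible at r7c7. So r7c7=6.
Step 45. [r2c2∈{7}] r2c2 has the single candidate 7 ⇒ r2c2=7.
Step 46. [r8c8∈{1}] r8c8's peers cover all but 1 ⇒ r8c8=1.
Step 47. [r7c1∈{7}] r7c1's peers cover all but 7, so r7c1=7.
Step 48. [r1c2∈{6}] r1c2 is down to just 6. So r1c2=6.
Step 49. [r8c9∈{8}] r8c9 has the single candidate 8, so r8c9=8.

Answer: 5 6 1 7 3 8 4 2 9 / 2 7 9 5 1 4 8 6 3 / 8 4 3 6 2 9 1 5 7 / 1 8 7 3 9 2 5 4 6 / 3 5 4 1 6 7 9 8 2 / 6 9 2 8 4 5 7 3 1 / 7 3 8 2 5 1 6 9 4 / 4 2 5 9 7 6 3 1 8 / 9 1 6 4 8 3 2 7 5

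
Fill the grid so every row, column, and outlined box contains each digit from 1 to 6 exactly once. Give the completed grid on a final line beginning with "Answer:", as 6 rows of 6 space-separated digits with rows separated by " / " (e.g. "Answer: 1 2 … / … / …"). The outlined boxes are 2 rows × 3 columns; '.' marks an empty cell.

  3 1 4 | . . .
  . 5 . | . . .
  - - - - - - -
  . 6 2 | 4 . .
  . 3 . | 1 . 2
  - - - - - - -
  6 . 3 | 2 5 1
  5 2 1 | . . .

Step 1. [r2c5∈{1,2,3,4,6}] 1 has one home in row 2: r2c5, so r2c5=1.
Step 2. [r2c6∈{3,4,6}] across row 2, 4 lands solely at r2c6 ⇒ r2c6=4.
Step 3. [r2c4∈{3,6}] row 2 places 3 nowhere but r2c4. So r2c4=3.
Step 4. [r6c4∈{6}] r6c4 is down to just 6 ⇒ r6c4=6.
Step 5. [r1c6∈{5,6}] across col 6, 6 lands solely at r1c6, so r1c6=6.
Step 6. [r6c6∈{3}] r6c6 has the single candidate 3, so r6c6=3.
Step 7. [r3c1∈{1}] r3c1 is down to just 1. So r3c1=1.
Step 8. [r6c5∈{4}] r6c5 has the single candidate 4 ⇒ r6c5=4.
Step 9. [r4c1∈{4}] r4c1 is down to just 4. So r4c1=4.
Step 10. [r3c5∈{3}] only 3 remains possible at r3c5, so r3c5=3.
Step 11. [r3c6∈{5}] r3c6 is down to just 5, so r3c6=5.
Step 12. [r5c2∈{4}] r5c2 is down to just 4, so r5c2=4.
Step 13. [r2c1∈{2}] r2c1's peers cover all but 2 ⇒ r2c1=2.
Step 14. [r2c3∈{6}] r2c3 is down to just 6. So r2c3=6.
Step 15. [r4c5∈{6}] only 6 remains possible at r4c5, so r4c5=6.
Step 16. [r1c4∈{5}] r1c4's peers cover all but 5. So r1c4=5.
Step 17. [r4c3∈{5}] r4c3 has the single candidate 5, so r4c3=5.
Step 18. [r1c5∈{2}] r1c5 has the single candidate 2 ⇒ r1c5=2.

Answer: 3 1 4 5 2 6 / 2 5 6 3 1 4 / 1 6 2 4 3 5 / 4 3 5 1 6 2 / 6 4 3 2 5 1 / 5 2 1 6 4 3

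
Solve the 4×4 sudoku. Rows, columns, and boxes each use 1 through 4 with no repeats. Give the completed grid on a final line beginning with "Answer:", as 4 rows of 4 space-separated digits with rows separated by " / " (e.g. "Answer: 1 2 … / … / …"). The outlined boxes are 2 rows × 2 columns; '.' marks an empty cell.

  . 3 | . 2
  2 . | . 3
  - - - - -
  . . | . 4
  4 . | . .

Step 1. [r4c4∈{1}] r4c4 is down to just 1. So r4c4=1.
Step 2. [r1c1∈{1}] r1c1 is down to just 1 ⇒ r1c1=1.
Step 3. [r4c2∈{2}] nothing but 2 survives at r4c2 ⇒ r4c2=2.
Step 4. [r3c3∈{2,3}] r3c3 is the only open cell in row 3 admitting 2, so r3c3=2.
Step 5. [r2c2∈{4}] r2c2's peers cover all but 4 ⇒ r2c2=4.
Step 6. [r1c3∈{4}] r1c3 is down to just 4, so r1c3=4.
Step 7. [r3c1∈{3}] r3c1 is down to just 3 ⇒ r3c1=3.
Step 8. [r2c3∈{1}] only 1 remains possible at r2c3 ⇒ r2c3=1.
Step 9. [r4c3∈{3}] r4c3's peers cover all but 3. So r4c3=3.
Step 10. [r3c2∈{1}] only 1 remains possible at r3c2, so r3c2=1.

Answer: 1 3 4 2 / 2 4 1 3 / 3 1 2 4 / 4 2 3 1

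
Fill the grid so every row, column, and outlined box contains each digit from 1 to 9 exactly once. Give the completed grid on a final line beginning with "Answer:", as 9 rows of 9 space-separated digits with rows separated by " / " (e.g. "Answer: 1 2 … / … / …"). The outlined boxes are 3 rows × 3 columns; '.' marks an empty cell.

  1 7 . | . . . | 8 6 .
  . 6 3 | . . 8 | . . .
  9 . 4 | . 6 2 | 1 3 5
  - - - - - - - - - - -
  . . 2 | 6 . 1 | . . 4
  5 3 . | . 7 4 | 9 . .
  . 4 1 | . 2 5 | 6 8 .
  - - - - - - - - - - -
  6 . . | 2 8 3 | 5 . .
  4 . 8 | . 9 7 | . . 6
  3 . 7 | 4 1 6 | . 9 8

Step 1. [r1c9∈{2,9}] row 1 places 2 nowhere but r1c9. So r1c9=2.
Step 2. [r9c7∈{2}] only 2 remains possible at r9c7. So r9c7=2.
Step 3. [r8c8∈{1}] r8c8's peers cover all but 1 ⇒ r8c8=1.
Step 4. [r4c5∈{3}] r4c5 is down to just 3. So r4c5=3.
Step 5. [r4c7∈{7}] r4c7 has the single candidate 7. So r4c7=7.
Step 6. [r2c4∈{1,5,7,9}] 1 has one home in row 2: r2c4, so r2c4=1.
Step 7. [r2c5∈{4,5}] in row 2, 5 fits only at r2c5. So r2c5=5.
Step 8. [r4c2∈{8,9}] row 4 places 9 nowhere but r4c2. So r4c2=9.
Step 9. [r7c8∈{4,7}] in row 7, 4 fits only at r7c8 ⇒ r7c8=4.
Step 10. [r2c8∈{7}] r2c8 has the single candidate 7, so r2c8=7.
Step 11. [r8c4∈{5}] only 5 remains possible at r8c4, so r8c4=5.
Step 12. [r6c4∈{9}] only 9 remains possible at r6c4. So r6c4=9.
Step 13. [r7c9∈{7}] nothing but 7 survives at r7c9 ⇒ r7c9=7.
Step 14. [r1c6∈{9}] only 9 remains possible at r1c6 ⇒ r1c6=9.
Step 15. [r9c2∈{5}] r9c2 is down to just 5 ⇒ r9c2=5.
Step 16. [r2c9∈{9}] r2c9's peers cover all but 9 ⇒ r2c9=9.
Step 17. [r7c3∈{9}] r7c3 is down to just 9. So r7c3=9.
Step 18. [r6c1∈{7}] r6c1 has the single candidate 7, so r6c1=7.
Step 19. [r5c3∈{6}] nothing but 6 survives at r5c3, so r5c3=6.
Step 20. [r3c2∈{8}] nothing but 8 survives at r3c2. So r3c2=8.
Step 21. [r4c1∈{8}] r4c1's peers cover all but 8, so r4c1=8.
Step 22. [r4c8∈{5}] only 5 remains possible at r4c8, so r4c8=5.
Step 23. [r8c2∈{2}] r8c2's peers cover all but 2, so r8c2=2.
Step 24. [r8c7∈{3}] only 3 remains possible at r8c7 ⇒ r8c7=3.
Step 25. [r5c9∈{1}] r5c9 has the single candidate 1. So r5c9=1.
Step 26. [r3c4∈{7}] only 7 remains possible at r3c4, so r3c4=7.
Step 27. [r1c4∈{3}] nothing but 3 survives at r1c4 ⇒ r1c4=3.
Step 28. [r5c8∈{2}] r5c8's peers cover all but 2, so r5c8=2.
Step 29. [r1c5∈{4}] r1c5's peers cover all but 4 ⇒ r1c5=4.
Step 30. [r7c2∈{1}] only 1 remains possible at r7c2. So r7c2=1.
Step 31. [r1c3∈{5}] r1c3's peers cover all but 5 ⇒ r1c3=5.
Step 32. [r5c4∈{8}] r5c4 has the single candidate 8 ⇒ r5c4=8.
Step 33. [r2c7∈{4}] r2c7 has the single candidate 4 ⇒ r2c7=4.
Step 34. [r6c9∈{3}] r6c9's peers cover all but 3. So r6c9=3.
Step 35. [r2c1∈{2}] r2c1's peers cover all but 2. So r2c1=2.

Answer: 1 7 5 3 4 9 8 6 2 / 2 6 3 1 5 8 4 7 9 / 9 8 4 7 6 2 1 3 5 / 8 9 2 6 3 1 7 5 4 / 5 3 6 8 7 4 9 2 1 / 7 4 1 9 2 5 6 8 3 / 6 1 9 2 8 3 5 4 7 / 4 2 8 5 9 7 3 1 6 / 3 5 7 4 1 6 2 9 8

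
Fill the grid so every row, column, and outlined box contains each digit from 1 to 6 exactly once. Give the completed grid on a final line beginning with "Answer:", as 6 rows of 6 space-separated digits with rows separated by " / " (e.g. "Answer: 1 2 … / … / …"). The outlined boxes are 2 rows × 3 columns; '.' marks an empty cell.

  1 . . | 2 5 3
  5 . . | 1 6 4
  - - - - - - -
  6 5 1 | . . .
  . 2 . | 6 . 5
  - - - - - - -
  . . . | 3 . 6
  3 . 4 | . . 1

Step 1. [r3c5∈{2,3,4}] r3c5 is the only open cell in row 3 admitting 3 ⇒ r3c5=3.
Step 2. [r5c1∈{2}] nothing but 2 survives at r5c1 ⇒ r5c1=2.
Step 3. [r3c4∈{4}] r3c4 is down to just 4, so r3c4=4.
Step 4. [r1c2∈{4,6}] r1c2 is the only open cell in row 1 admitting 4 ⇒ r1c2=4.
Step 5. [r2c3∈{2,3}] 2 has one home in row 2: r2c3 ⇒ r2c3=2.
Step 6. [r5c2∈{1}] r5c2's peers cover all but 1. So r5c2=1.
Step 7. [r4c5∈{1}] r4c5's peers cover all but 1, so r4c5=1.
Step 8. [r5c5∈{4}] r5c5's peers cover all but 4 ⇒ r5c5=4.
Step 9. [r6c4∈{5}] only 5 remains possible at r6c4. So r6c4=5.
Step 10. [r6c2∈{6}] r6c2's peers cover all but 6 ⇒ r6c2=6.
Step 11. [r6c5∈{2}] r6c5's peers cover all but 2 ⇒ r6c5=2.
Step 12. [r2c2∈{3}] only 3 remains possible at r2c2, so r2c2=3.
Step 13. [r3c6∈{2}] r3c6 has the single candidate 2 ⇒ r3c6=2.
Step 14. [r5c3∈{5}] nothing but 5 survives at r5c3, so r5c3=5.
Step 15. [r4c1∈{4}] r4c1 has the single candidate 4, so r4c1=4.
Step 16. [r4c3∈{3}] r4c3's peers cover all but 3. So r4c3=3.
Step 17. [r1c3∈{6}] r1c3 is down to just 6, so r1c3=6.

Answer: 1 4 6 2 5 3 / 5 3 2 1 6 4 / 6 5 1 4 3 2 / 4 2 3 6 1 5 / 2 1 5 3 4 6 / 3 6 4 5 2 1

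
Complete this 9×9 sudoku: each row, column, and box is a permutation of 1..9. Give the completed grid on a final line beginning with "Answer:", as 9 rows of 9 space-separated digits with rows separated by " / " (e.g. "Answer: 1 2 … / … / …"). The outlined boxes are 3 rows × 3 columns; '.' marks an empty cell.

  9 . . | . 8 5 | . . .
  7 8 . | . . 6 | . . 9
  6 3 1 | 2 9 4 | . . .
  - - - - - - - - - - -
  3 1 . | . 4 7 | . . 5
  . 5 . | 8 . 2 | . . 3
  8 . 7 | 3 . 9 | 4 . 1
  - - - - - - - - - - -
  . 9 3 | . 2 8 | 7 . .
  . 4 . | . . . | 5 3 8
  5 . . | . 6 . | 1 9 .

Step 1. [r1c2∈{2}] only 2 remains possible at r1c2, so r1c2=2.
Step 2. [r4c3∈{2,6,9}] box 4 places 2 nowhere but r4c3, so r4c3=2.
Step 3. [r1c4∈{1,7}] box 2 places 7 nowhere but r1c4, so r1c4=7.
Step 4. [r8c6∈{1}] r8c6 has the single candidate 1 ⇒ r8c6=1.
Step 5. [r1c3∈{4}] only 4 remains possible at r1c3 ⇒ r1c3=4.
Step 6. [r2c8∈{1,2,4,5}] 4 has one home in row 2: r2c8. So r2c8=4.
Step 7. [r7c8∈{6}] r7c8 is down to just 6 ⇒ r7c8=6.
Step 8. [r4c7∈{6,8,9}] across row 4, 9 lands solely at r4c7 ⇒ r4c7=9.
Step 9. [r9c4∈{4}] r9c4's peers cover all but 4 ⇒ r9c4=4.
Step 10. [r5c7∈{6}] only 6 remains possible at r5c7 ⇒ r5c7=6.
Step 11. [r3c8∈{5,7,8}] 5 has one home in row 3: r3c8, so r3c8=5.
Step 12. [r2c5∈{1,3}] r2c5 is the only open cell in col 5 admitting 3, so r2c5=3.
Step 13. [r9c2∈{7}] only 7 remains possible at r9c2. So r9c2=7.
Step 14. [r4c4∈{6}] r4c4's peers cover all but 6, so r4c4=6.
Step 15. [r8c5∈{7}] r8c5's peers cover all but 7 ⇒ r8c5=7.
Step 16. [r3c7∈{8}] r3c7's peers cover all but 8 ⇒ r3c7=8.
Step 17. [r6c5∈{5}] nothing but 5 survives at r6c5 ⇒ r6c5=5.
Step 18. [r2c4∈{1}] only 1 remains possible at r2c4, so r2c4=1.
Step 19. [r9c6∈{3}] r9c6 is down to just 3, so r9c6=3.
Step 20. [r7c1∈{1}] r7c1's peers cover all but 1, so r7c1=1.
Step 21. [r5c3∈{9}] nothing but 9 survives at r5c3, so r5c3=9.
Step 22. [r8c3∈{6}] only 6 remains possible at r8c3, so r8c3=6.
Step 23. [r1c9∈{6}] r1c9 has the single candidate 6. So r1c9=6.
Step 24. [r7c4∈{5}] r7c4 is down to just 5. So r7c4=5.
Step 25. [r2c7∈{2}] r2c7 is down to just 2 ⇒ r2c7=2.
Step 26. [r9c9∈{2}] nothing but 2 survives at r9c9. So r9c9=2.
Step 27. [r5c5∈{1}] only 1 remains possible at r5c5, so r5c5=1.
Step 28. [r9c3∈{8}] r9c3's peers cover all but 8. So r9c3=8.
Step 29. [r1c8∈{1}] only 1 remains possible at r1c8. So r1c8=1.
Step 30. [r8c4∈{9}] r8c4 is down to just 9, so r8c4=9.
Step 31. [r6c8∈{2}] r6c8 has the single candidate 2 ⇒ r6c8=2.
Step 32. [r5c8∈{7}] r5c8 is down to just 7, so r5c8=7.
Step 33. [r8c1∈{2}] nothing but 2 survives at r8c1, so r8c1=2.
Step 34. [r1c7∈{3}] r1c7 is down to just 3. So r1c7=3.
Step 35. [r3c9∈{7}] r3c9 has the single candidate 7, so r3c9=7.
Step 36. [r2c3∈{5}] r2c3's peers cover all but 5. So r2c3=5.
Step 37. [r7c9∈{4}] r7c9's peers cover all but 4. So r7c9=4.
Step 38. [r6c2∈{6}] r6c2 has the single candidate 6 ⇒ r6c2=6.
Step 39. [r5c1∈{4}] r5c1 has the single candidate 4, so r5c1=4.
Step 40. [r4c8∈{8}] r4c8 has the single candidate 8, so r4c8=8.

Answer: 9 2 4 7 8 5 3 1 6 / 7 8 5 1 3 6 2 4 9 / 6 3 1 2 9 4 8 5 7 / 3 1 2 6 4 7 9 8 5 / 4 5 9 8 1 2 6 7 3 / 8 6 7 3 5 9 4 2 1 / 1 9 3 5 2 8 7 6 4 / 2 4 6 9 7 1 5 3 8 / 5 7 8 4 6 3 1 9 2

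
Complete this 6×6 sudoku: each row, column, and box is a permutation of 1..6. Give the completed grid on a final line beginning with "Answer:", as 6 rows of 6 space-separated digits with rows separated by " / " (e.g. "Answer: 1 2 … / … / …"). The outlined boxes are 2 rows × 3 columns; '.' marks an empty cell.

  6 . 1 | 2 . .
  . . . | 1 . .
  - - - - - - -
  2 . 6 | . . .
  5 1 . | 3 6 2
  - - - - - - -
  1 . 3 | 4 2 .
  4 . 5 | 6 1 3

Step 1. [r2c1∈{3}] r2c1 is down to just 3. So r2c1=3.
Step 2. [r5c6∈{5}] nothing but 5 survives at r5c6. So r5c6=5.
Step 3. [r1c6∈{4}] r1c6 is down to just 4. So r1c6=4.
Step 4. [r2c5∈{5}] r2c5 is down to just 5, so r2c5=5.
Step 5. [r4c3∈{4}] r4c3 is down to just 4. So r4c3=4.
Step 6. [r2c2∈{2,4}] r2c2 is the only open cell in row 2 admitting 4 ⇒ r2c2=4.
Step 7. [r1c2∈{5}] nothing but 5 survives at r1c2. So r1c2=5.
Step 8. [r6c2∈{2}] r6c2 is down to just 2 ⇒ r6c2=2.
Step 9. [r1c5∈{3}] only 3 remains possible at r1c5, so r1c5=3.
Step 10. [r2c6∈{6}] nothing but 6 survives at r2c6. So r2c6=6.
Step 11. [r5c2∈{6}] only 6 remains possible at r5c2 ⇒ r5c2=6.
Step 12. [r2c3∈{2}] only 2 remains possible at r2c3 ⇒ r2c3=2.
Step 13. [r3c6∈{1}] r3c6 is down to just 1, so r3c6=1.
Step 14. [r3c4∈{5}] r3c4 is down to just 5, so r3c4=5.
Step 15. [r3c5∈{4}] r3c5 is down to just 4 ⇒ r3c5=4.
Step 16. [r3c2∈{3}] r3c2's peers cover all but 3 ⇒ r3c2=3.

Answer: 6 5 1 2 3 4 / 3 4 2 1 5 6 / 2 3 6 5 4 1 / 5 1 4 3 6 2 / 1 6 3 4 2 5 / 4 2 5 6 1 3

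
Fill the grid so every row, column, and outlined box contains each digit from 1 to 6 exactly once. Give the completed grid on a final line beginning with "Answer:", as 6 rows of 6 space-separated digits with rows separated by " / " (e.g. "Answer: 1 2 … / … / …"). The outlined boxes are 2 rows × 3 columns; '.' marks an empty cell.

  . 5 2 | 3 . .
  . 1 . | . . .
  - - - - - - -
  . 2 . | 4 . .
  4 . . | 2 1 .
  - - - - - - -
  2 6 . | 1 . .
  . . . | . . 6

Step 1. [r6c4∈{5}] nothing but 5 survives at r6c4, so r6c4=5.
Step 2. [r3c1∈{1,3,5,6}] in col 1, 5 fits only at r3c1. So r3c1=5.
Step 3. [r2c3∈{3,4,6}] r2c3 is the only open cell in box 1 admitting 4. So r2c3=4.
Step 4. [r3c6∈{3}] nothing but 3 survives at r3c6, so r3c6=3.
Step 5. [r2c5∈{2,5,6}] r2c5 is the only open cell in col 5 admitting 5 ⇒ r2c5=5.
Step 6. [r5c6∈{4}] r5c6's peers cover all but 4. So r5c6=4.
Step 7. [r4c2∈{3}] r4c2 has the single candidate 3, so r4c2=3.
Step 8. [r5c5∈{3}] r5c5's peers cover all but 3, so r5c5=3.
Step 9. [r6c3∈{1,3}] 3 has one home in col 3: r6c3 ⇒ r6c3=3.
Step 10. [r3c5∈{6}] only 6 remains possible at r3c5 ⇒ r3c5=6.
Step 11. [r2c1∈{3,6}] 3 has one home in row 2: r2c1. So r2c1=3.
Step 12. [r4c6∈{5}] r4c6 is down to just 5. So r4c6=5.
Step 13. [r2c4∈{6}] r2c4 is down to just 6 ⇒ r2c4=6.
Step 14. [r1c1∈{6}] only 6 remains possible at r1c1 ⇒ r1c1=6.
Step 15. [r1c5∈{4}] r1c5 has the single candidate 4 ⇒ r1c5=4.
Step 16. [r4c3∈{6}] only 6 remains possible at r4c3, so r4c3=6.
Step 17. [r2c6∈{2}] nothing but 2 survives at r2c6. So r2c6=2.
Step 18. [r6c2∈{4}] nothing but 4 survives at r6c2. So r6c2=4.
Step 19. [r6c5∈{2}] nothing but 2 survives at r6c5 ⇒ r6c5=2.
Step 20. [r3c3∈{1}] r3c3 has the single candidate 1 ⇒ r3c3=1.
Step 21. [r1c6∈{1}] only 1 remains possible at r1c6, so r1c6=1.
Step 22. [r6c1∈{1}] r6c1 has the single candidate 1. So r6c1=1.
Step 23. [r5c3∈{5}] r5c3 has the single candidate 5, so r5c3=5.

Answer: 6 5 2 3 4 1 / 3 1 4 6 5 2 / 5 2 1 4 6 3 / 4 3 6 2 1 5 / 2 6 5 1 3 4 / 1 4 3 5 2 6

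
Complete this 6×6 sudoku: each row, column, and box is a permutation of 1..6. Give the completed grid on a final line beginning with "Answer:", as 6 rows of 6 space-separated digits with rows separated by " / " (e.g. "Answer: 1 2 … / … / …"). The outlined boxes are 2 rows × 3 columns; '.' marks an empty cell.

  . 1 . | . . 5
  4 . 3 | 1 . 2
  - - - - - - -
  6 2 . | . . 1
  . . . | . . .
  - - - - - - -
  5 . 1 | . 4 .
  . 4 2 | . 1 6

Step 1. [r5c6∈{3}] r5c6 is down to just 3 ⇒ r5c6=3.
Step 2. [r4c5∈{2,3,5,6}] col 5 places 2 nowhere but r4c5. So r4c5=2.
Step 3. [r4c4∈{3,4,5,6}] in row 4, 6 fits only at r4c4, so r4c4=6.
Step 4. [r3c5∈{3,5}] 5 has one home in col 5: r3c5 ⇒ r3c5=5.
Step 5. [r4c6∈{4}] nothing but 4 survives at r4c6 ⇒ r4c6=4.
Step 6. [r1c5∈{3,6}] 3 has one home in col 5: r1c5 ⇒ r1c5=3.
Step 7. [r2c2∈{5,6}] r2c2 is the only open cell in row 2 admitting 5. So r2c2=5.
Step 8. [r4c2∈{3}] r4c2 is down to just 3. So r4c2=3.
Step 9. [r1c3∈{6}] r1c3's peers cover all but 6, so r1c3=6.
Step 10. [r4c3∈{5}] nothing but 5 survives at r4c3 ⇒ r4c3=5.
Step 11. [r6c4∈{5}] nothing but 5 survives at r6c4. So r6c4=5.
Step 12. [r5c4∈{2}] r5c4's peers cover all but 2 ⇒ r5c4=2.
Step 13. [r3c4∈{3}] nothing but 3 survives at r3c4, so r3c4=3.
Step 14. [r1c4∈{4}] r1c4's peers cover all but 4, so r1c4=4.
Step 15. [r4c1∈{1}] only 1 remains possible at r4c1 ⇒ r4c1=1.
Step 16. [r1c1∈{2}] r1c1 is down to just 2 ⇒ r1c1=2.
Step 17. [r5c2∈{6}] r5c2's peers cover all but 6. So r5c2=6.
Step 18. [r2c5∈{6}] r2c5 is down to just 6, so r2c5=6.
Step 19. [r3c3∈{4}] only 4 remains possible at r3c3, so r3c3=4.
Step 20. [r6c1∈{3}] nothing but 3 survives at r6c1 ⇒ r6c1=3.

Answer: 2 1 6 4 3 5 / 4 5 3 1 6 2 / 6 2 4 3 5 1 / 1 3 5 6 2 4 / 5 6 1 2 4 3 / 3 4 2 5 1 6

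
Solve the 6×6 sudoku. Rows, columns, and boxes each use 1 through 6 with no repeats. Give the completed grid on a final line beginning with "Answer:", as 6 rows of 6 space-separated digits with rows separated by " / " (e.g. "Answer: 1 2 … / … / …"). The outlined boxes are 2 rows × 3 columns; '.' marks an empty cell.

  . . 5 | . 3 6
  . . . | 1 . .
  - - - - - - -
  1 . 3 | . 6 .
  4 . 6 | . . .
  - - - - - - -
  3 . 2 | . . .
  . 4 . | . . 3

Step 1. [r1c4∈{2,4}] row 1 places 4 nowhere but r1c4 ⇒ r1c4=4.
Step 2. [r6c1∈{5,6}] r6c1 is the only open cell in col 1 admitting 5. So r6c1=5.
Step 3. [r5c2∈{1,6}] r5c2 is the only open cell in box 5 admitting 6. So r5c2=6.
Step 4. [r5c4∈{5}] only 5 remains possible at r5c4, so r5c4=5.
Step 5. [r3c4∈{2}] nothing but 2 survives at r3c4 ⇒ r3c4=2.
Step 6. [r2c6∈{2,5}] r2c6 is the only open cell in col 6 admitting 2. So r2c6=2.
Step 7. [r5c5∈{1,4}] col 5 places 4 nowhere but r5c5 ⇒ r5c5=4.
Step 8. [r4c2∈{2,5}] row 4 places 2 nowhere but r4c2, so r4c2=2.
Step 9. [r5c6∈{1}] only 1 remains possible at r5c6 ⇒ r5c6=1.
Step 10. [r4c6∈{5}] r4c6's peers cover all but 5. So r4c6=5.
Step 11. [r2c3∈{4}] only 4 remains possible at r2c3. So r2c3=4.
Step 12. [r2c5∈{5}] only 5 remains possible at r2c5, so r2c5=5.
Step 13. [r1c2∈{1}] r1c2 has the single candidate 1. So r1c2=1.
Step 14. [r6c4∈{6}] r6c4 is down to just 6 ⇒ r6c4=6.
Step 15. [r1c1∈{2}] r1c1's peers cover all but 2, so r1c1=2.
Step 16. [r6c5∈{2}] r6c5's peers cover all but 2 ⇒ r6c5=2.
Step 17. [r3c6∈{4}] r3c6's peers cover all but 4 ⇒ r3c6=4.
Step 18. [r2c1∈{6}] r2c1 is down to just 6 ⇒ r2c1=6.
Step 19. [r6c3∈{1}] only 1 remains possible at r6c3. So r6c3=1.
Step 20. [r3c2∈{5}] r3c2's peers cover all but 5. So r3c2=5.
Step 21. [r4c5∈{1}] nothing but 1 survives at r4c5, so r4c5=1.
Step 22. [r2c2∈{3}] nothing but 3 survives at r2c2, so r2c2=3.
Step 23. [r4c4∈{3}] r4c4 has the single candidate 3. So r4c4=3.

Answer: 2 1 5 4 3 6 / 6 3 4 1 5 2 / 1 5 3 2 6 4 / 4 2 6 3 1 5 / 3 6 2 5 4 1 / 5 4 1 6 2 3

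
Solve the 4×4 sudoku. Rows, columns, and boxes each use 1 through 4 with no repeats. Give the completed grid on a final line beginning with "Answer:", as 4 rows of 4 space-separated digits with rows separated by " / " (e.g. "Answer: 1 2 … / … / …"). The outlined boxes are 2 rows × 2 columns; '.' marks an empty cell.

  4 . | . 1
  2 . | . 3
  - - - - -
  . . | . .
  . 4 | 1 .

Step 1. [r3c2∈{1,2,3}] col 2 places 2 nowhere but r3c2. So r3c2=2.
Step 2. [r3c3∈{3,4}] 3 has one home in col 3: r3c3. So r3c3=3.
Step 3. [r3c1∈{1}] r3c1 is down to just 1. So r3c1=1.
Step 4. [r2c2∈{1}] r2c2's peers cover all but 1, so r2c2=1.
Step 5. [r2c3∈{4}] r2c3's peers cover all but 4. So r2c3=4.
Step 6. [r1c3∈{2}] only 2 remains possible at r1c3, so r1c3=2.
Step 7. [r3c4∈{4}] only 4 remains possible at r3c4. So r3c4=4.
Step 8. [r4c1∈{3}] nothing but 3 survives at r4c1. So r4c1=3.
Step 9. [r1c2∈{3}] r1c2's peers cover all but 3. So r1c2=3.
Step 10. [r4c4∈{2}] r4c4's peers cover all but 2. So r4c4=2.

Answer: 4 3 2 1 / 2 1 4 3 / 1 2 3 4 / 3 4 1 2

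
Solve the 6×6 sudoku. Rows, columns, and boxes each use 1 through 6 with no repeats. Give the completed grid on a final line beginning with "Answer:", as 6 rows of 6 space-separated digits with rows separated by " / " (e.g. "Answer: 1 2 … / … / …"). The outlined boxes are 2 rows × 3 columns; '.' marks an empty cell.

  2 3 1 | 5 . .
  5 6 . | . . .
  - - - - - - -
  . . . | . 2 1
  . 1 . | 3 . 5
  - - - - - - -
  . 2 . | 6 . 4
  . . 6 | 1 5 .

Step 1. [r3c4∈{4}] r3c4's peers cover all but 4. So r3c4=4.
Step 2. [r5c5∈{3}] only 3 remains possible at r5c5, so r5c5=3.
Step 3. [r1c5∈{4,6}] row 1 places 4 nowhere but r1c5. So r1c5=4.
Step 4. [r3c1∈{3,6}] in row 3, 6 fits only at r3c1, so r3c1=6.
Step 5. [r4c1∈{4}] r4c1 has the single candidate 4, so r4c1=4.
Step 6. [r2c4∈{2}] r2c4 has the single candidate 2, so r2c4=2.
Step 7. [r3c3∈{3,5}] across row 3, 3 lands solely at r3c3. So r3c3=3.
Step 8. [r6c1∈{3}] nothing but 3 survives at r6c1, so r6c1=3.
Step 9. [r2c5∈{1}] nothing but 1 survives at r2c5 ⇒ r2c5=1.
Step 10. [r1c6∈{6}] r1c6's peers cover all but 6. So r1c6=6.
Step 11. [r4c3∈{2}] only 2 remains possible at r4c3 ⇒ r4c3=2.
Step 12. [r3c2∈{5}] only 5 remains possible at r3c2, so r3c2=5.
Step 13. [r6c2∈{4}] only 4 remains possible at r6c2 ⇒ r6c2=4.
Step 14. [r6c6∈{2}] only 2 remains possible at r6c6 ⇒ r6c6=2.
Step 15. [r5c3∈{5}] r5c3's peers cover all but 5, so r5c3=5.
Step 16. [r5c1∈{1}] r5c1 is down to just 1, so r5c1=1.
Step 17. [r2c3∈{4}] r2c3's peers cover all but 4, so r2c3=4.
Step 18. [r4c5∈{6}] nothing but 6 survives at r4c5 ⇒ r4c5=6.
Step 19. [r2c6∈{3}] nothing but 3 survives at r2c6, so r2c6=3.

Answer: 2 3 1 5 4 6 / 5 6 4 2 1 3 / 6 5 3 4 2 1 / 4 1 2 3 6 5 / 1 2 5 6 3 4 / 3 4 6 1 5 2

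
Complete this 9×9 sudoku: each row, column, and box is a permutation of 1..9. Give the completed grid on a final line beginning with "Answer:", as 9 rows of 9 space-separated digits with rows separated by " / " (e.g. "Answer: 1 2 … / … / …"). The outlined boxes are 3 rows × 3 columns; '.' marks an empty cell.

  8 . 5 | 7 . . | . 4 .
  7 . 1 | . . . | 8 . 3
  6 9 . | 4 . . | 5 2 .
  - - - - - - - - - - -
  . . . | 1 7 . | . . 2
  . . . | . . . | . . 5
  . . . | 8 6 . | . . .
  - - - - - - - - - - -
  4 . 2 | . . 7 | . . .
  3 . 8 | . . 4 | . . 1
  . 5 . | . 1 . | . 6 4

Step 1. [r2c8∈{9}] only 9 remains possible at r2c8. So r2c8=9.
Step 2. [r9c1∈{9}] only 9 remains possible at r9c1. So r9c1=9.
Step 3. [r3c3∈{3}] r3c3's peers cover all but 3, so r3c3=3.
Step 4. [r5c5∈{2,3,4,9}] col 5 places 4 nowhere but r5c5. So r5c5=4.
Step 5. [r1c2∈{2}] r1c2 has the single candidate 2 ⇒ r1c2=2.
Step 6. [r9c3∈{7}] r9c3 is down to just 7 ⇒ r9c3=7.
Step 7. [r8c2∈{6}] r8c2's peers cover all but 6, so r8c2=6.
Step 8. [r7c4∈{3,5,6,9}] row 7 places 6 nowhere but r7c4 ⇒ r7c4=6.
Step 9. [r1c7∈{1,6}] 1 has one home in box 3: r1c7 ⇒ r1c7=1.
Step 10. [r9c6∈{2,3,8}] across row 9, 8 lands solely at r9c6 ⇒ r9c6=8.
Step 11. [r2c6∈{2,5,6}] across row 2, 6 lands solely at r2c6 ⇒ r2c6=6.
Step 12. [r4c1∈{5}] nothing but 5 survives at r4c1 ⇒ r4c1=5.
Step 13. [r6c6∈{2,3,5,9}] in row 6, 5 fits only at r6c6. So r6c6=5.
Step 14. [r5c6∈{2,3,9}] col 6 places 2 nowhere but r5c6. So r5c6=2.
Step 15. [r5c1∈{1}] nothing but 1 survives at r5c1 ⇒ r5c1=1.
Step 16. [r7c9∈{8,9}] r7c9 is the only open cell in col 9 admitting 8. So r7c9=8.
Step 17. [r6c9∈{7,9}] r6c9 is the only open cell in col 9 admitting 9 ⇒ r6c9=9.
Step 18. [r6c3∈{4}] only 4 remains possible at r6c3 ⇒ r6c3=4.
Step 19. [r4c7∈{3,4,6}] across row 4, 4 lands solely at r4c7. So r4c7=4.
Step 20. [r5c7∈{3,6,7}] r5c7 is the only open cell in col 7 admitting 6 ⇒ r5c7=6.
Step 21. [r6c8∈{1,3,7}] r6c8 is the only open cell in row 6 admitting 1 ⇒ r6c8=1.
Step 22. [r5c3∈{9}] r5c3's peers cover all but 9, so r5c3=9.
Step 23. [r8c4∈{2,5,9}] r8c4 is the only open cell in col 4 admitting 9, so r8c4=9.
Step 24. [r5c4∈{3}] r5c4 has the single candidate 3 ⇒ r5c4=3.
Step 25. [r7c5∈{3,5}] across box 8, 3 lands solely at r7c5, so r7c5=3.
Step 26. [r9c4∈{2}] nothing but 2 survives at r9c4. So r9c4=2.
Step 27. [r4c8∈{3,8}] r4c8 is the only open cell in col 8 admitting 3, so r4c8=3.
Step 28. [r6c7∈{7}] r6c7 is down to just 7. So r6c7=7.
Step 29. [r8c5∈{5}] r8c5's peers cover all but 5, so r8c5=5.
Step 30. [r5c2∈{7,8}] 7 has one home in row 5: r5c2 ⇒ r5c2=7.
Step 31. [r4c6∈{9}] r4c6 has the single candidate 9 ⇒ r4c6=9.
Step 32. [r7c7∈{9}] r7c7 is down to just 9. So r7c7=9.
Step 33. [r1c6∈{3}] nothing but 3 survives at r1c6, so r1c6=3.
Step 34. [r8c8∈{7}] only 7 remains possible at r8c8, so r8c8=7.
Step 35. [r3c5∈{8}] r3c5's peers cover all but 8, so r3c5=8.
Step 36. [r8c7∈{2}] r8c7's peers cover all but 2, so r8c7=2.
Step 37. [r1c5∈{9}] only 9 remains possible at r1c5, so r1c5=9.
Step 38. [r3c6∈{1}] only 1 remains possible at r3c6. So r3c6=1.
Step 39. [r6c1∈{2}] r6c1 is down to just 2, so r6c1=2.
Step 40. [r7c2∈{1}] only 1 remains possible at r7c2. So r7c2=1.
Step 41. [r6c2∈{3}] r6c2 has the single candidate 3 ⇒ r6c2=3.
Step 42. [r7c8∈{5}] r7c8 has the single candidate 5, so r7c8=5.
Step 43. [r2c4∈{5}] nothing but 5 survives at r2c4. So r2c4=5.
Step 44. [r4c2∈{8}] r4c2 is down to just 8 ⇒ r4c2=8.
Step 45. [r4c3∈{6}] nothing but 6 survives at r4c3. So r4c3=6.
Step 46. [r2c2∈{4}] r2c2 is down to just 4. So r2c2=4.
Step 47. [r2c5∈{2}] r2c5 is down to just 2, so r2c5=2.
Step 48. [r3c9∈{7}] r3c9 has the single candidate 7, so r3c9=7.
Step 49. [r9c7∈{3}] nothing but 3 survives at r9c7, so r9c7=3.
Step 50. [r1c9∈{6}] nothing but 6 survives at r1c9 ⇒ r1c9=6.
Step 51. [r5c8∈{8}] r5c8 has the single candidate 8. So r5c8=8.

Answer: 8 2 5 7 9 3 1 4 6 / 7 4 1 5 2 6 8 9 3 / 6 9 3 4 8 1 5 2 7 / 5 8 6 1 7 9 4 3 2 / 1 7 9 3 4 2 6 8 5 / 2 3 4 8 6 5 7 1 9 / 4 1 2 6 3 7 9 5 8 / 3 6 8 9 5 4 2 7 1 / 9 5 7 2 1 8 3 6 4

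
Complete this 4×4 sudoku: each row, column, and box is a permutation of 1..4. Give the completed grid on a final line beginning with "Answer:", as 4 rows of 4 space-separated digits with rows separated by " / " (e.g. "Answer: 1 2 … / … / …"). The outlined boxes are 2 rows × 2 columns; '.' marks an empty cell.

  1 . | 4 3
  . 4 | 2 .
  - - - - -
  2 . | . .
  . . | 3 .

Step 1. [r3c3∈{1}] r3c3's peers cover all but 1 ⇒ r3c3=1.
Step 2. [r3c4∈{4}] nothing but 4 survives at r3c4 ⇒ r3c4=4.
Step 3. [r3c2∈{3}] only 3 remains possible at r3c2, so r3c2=3.
Step 4. [r4c2∈{1}] r4c2's peers cover all but 1. So r4c2=1.
Step 5. [r1c2∈{2}] r1c2 is down to just 2. So r1c2=2.
Step 6. [r4c1∈{4}] only 4 remains possible at r4c1 ⇒ r4c1=4.
Step 7. [r4c4∈{2}] r4c4 is down to just 2 ⇒ r4c4=2.
Step 8. [r2c1∈{3}] nothing but 3 survives at r2c1 ⇒ r2c1=3.
Step 9. [r2c4∈{1}] only 1 remains possible at r2c4, so r2c4=1.

Answer: 1 2 4 3 / 3 4 2 1 / 2 3 1 4 / 4 1 3 2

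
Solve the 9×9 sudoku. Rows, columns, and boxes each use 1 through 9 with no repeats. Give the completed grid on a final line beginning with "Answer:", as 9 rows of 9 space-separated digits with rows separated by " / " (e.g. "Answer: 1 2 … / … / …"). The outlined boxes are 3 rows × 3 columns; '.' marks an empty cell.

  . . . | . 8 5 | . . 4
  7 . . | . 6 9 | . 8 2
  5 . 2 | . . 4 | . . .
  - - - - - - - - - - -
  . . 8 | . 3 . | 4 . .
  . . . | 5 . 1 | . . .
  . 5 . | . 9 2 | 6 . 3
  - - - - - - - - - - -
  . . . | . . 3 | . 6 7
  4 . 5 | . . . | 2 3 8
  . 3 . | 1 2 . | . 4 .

Step 1. [r8c2∈{1,6,7,9}] in row 8, 1 fits only at r8c2. So r8c2=1.
Step 2. [r5c9∈{9}] only 9 remains possible at r5c9, so r5c9=9.
Step 3. [r7c3∈{9}] nothing but 9 survives at r7c3. So r7c3=9.
Step 4. [r8c5∈{7}] only 7 remains possible at r8c5. So r8c5=7.
Step 5. [r4c6∈{6,7}] r4c6 is the only open cell in col 6 admitting 7, so r4c6=7.
Step 6. [r5c2∈{2,4,6,7}] 7 has one home in col 2: r5c2 ⇒ r5c2=7.
Step 7. [r6c1∈{1}] r6c1 has the single candidate 1 ⇒ r6c1=1.
Step 8. [r2c7∈{1,3,5}] 5 has one home in row 2: r2c7, so r2c7=5.
Step 9. [r2c4∈{3}] r2c4 has the single candidate 3 ⇒ r2c4=3.
Step 10. [r3c7∈{1,3,7,9}] 3 has one home in row 3: r3c7, so r3c7=3.
Step 11. [r1c7∈{1,7,9}] 7 has one home in col 7: r1c7 ⇒ r1c7=7.
Step 12. [r9c6∈{6,8}] in col 6, 8 fits only at r9c6. So r9c6=8.
Step 13. [r9c1∈{6}] r9c1's peers cover all but 6. So r9c1=6.
Step 14. [r5c3∈{3,4,6}] row 5 places 6 nowhere but r5c3 ⇒ r5c3=6.
Step 15. [r4c8∈{1,2,5}] in col 8, 5 fits only at r4c8. So r4c8=5.
Step 16. [r3c2∈{6,8,9}] in row 3, 8 fits only at r3c2. So r3c2=8.
Step 17. [r6c3∈{4}] nothing but 4 survives at r6c3 ⇒ r6c3=4.
Step 18. [r1c3∈{1,3}] 3 has one home in col 3: r1c3 ⇒ r1c3=3.
Step 19. [r1c8∈{1,9}] r1c8 is the only open cell in row 1 admitting 1. So r1c8=1.
Step 20. [r7c2∈{2}] nothing but 2 survives at r7c2, so r7c2=2.
Step 21. [r4c2∈{9}] only 9 remains possible at r4c2. So r4c2=9.
Step 22. [r8c6∈{6}] r8c6 is down to just 6. So r8c6=6.
Step 23. [r5c5∈{4}] r5c5 has the single candidate 4 ⇒ r5c5=4.
Step 24. [r5c8∈{2}] r5c8 has the single candidate 2. So r5c8=2.
Step 25. [r3c8∈{9}] r3c8 is down to just 9 ⇒ r3c8=9.
Step 26. [r9c3∈{7}] r9c3's peers cover all but 7, so r9c3=7.
Step 27. [r5c1∈{3}] nothing but 3 survives at r5c1. So r5c1=3.
Step 28. [r9c9∈{5}] nothing but 5 survives at r9c9, so r9c9=5.
Step 29. [r3c5∈{1}] r3c5 has the single candidate 1 ⇒ r3c5=1.
Step 30. [r4c9∈{1}] r4c9 is down to just 1 ⇒ r4c9=1.
Step 31. [r1c1∈{9}] r1c1 has the single candidate 9 ⇒ r1c1=9.
Step 32. [r1c2∈{6}] nothing but 6 survives at r1c2, so r1c2=6.
Step 33. [r8c4∈{9}] r8c4 is down to just 9 ⇒ r8c4=9.
Step 34. [r4c1∈{2}] r4c1 has the single candidate 2. So r4c1=2.
Step 35. [r1c4∈{2}] r1c4 is down to just 2 ⇒ r1c4=2.
Step 36. [r6c4∈{8}] nothing but 8 survives at r6c4. So r6c4=8.
Step 37. [r5c7∈{8}] r5c7 is down to just 8. So r5c7=8.
Step 38. [r3c4∈{7}] nothing but 7 survives at r3c4. So r3c4=7.
Step 39. [r7c5∈{5}] r7c5's peers cover all but 5, so r7c5=5.
Step 40. [r2c3∈{1}] r2c3 has the single candidate 1, so r2c3=1.
Step 41. [r9c7∈{9}] nothing but 9 survives at r9c7 ⇒ r9c7=9.
Step 42. [r7c7∈{1}] only 1 remains possible at r7c7, so r7c7=1.
Step 43. [r7c1∈{8}] r7c1's peers cover all but 8 ⇒ r7c1=8.
Step 44. [r7c4∈{4}] r7c4 has the single candidate 4. So r7c4=4.
Step 45. [r2c2∈{4}] r2c2's peers cover all but 4. So r2c2=4.
Step 46. [r4c4∈{6}] only 6 remains possible at r4c4, so r4c4=6.
Step 47. [r6c8∈{7}] r6c8's peers cover all but 7, so r6c8=7.
Step 48. [r3c9∈{6}] only 6 remains possible at r3c9. So r3c9=6.

Answer: 9 6 3 2 8 5 7 1 4 / 7 4 1 3 6 9 5 8 2 / 5 8 2 7 1 4 3 9 6 / 2 9 8 6 3 7 4 5 1 / 3 7 6 5 4 1 8 2 9 / 1 5 4 8 9 2 6 7 3 / 8 2 9 4 5 3 1 6 7 / 4 1 5 9 7 6 2 3 8 / 6 3 7 1 2 8 9 4 5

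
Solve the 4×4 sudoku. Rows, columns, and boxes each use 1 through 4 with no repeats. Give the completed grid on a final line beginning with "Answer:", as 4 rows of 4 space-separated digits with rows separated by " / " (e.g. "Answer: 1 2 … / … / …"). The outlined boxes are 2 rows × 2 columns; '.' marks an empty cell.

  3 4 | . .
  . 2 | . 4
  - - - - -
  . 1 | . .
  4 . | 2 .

Step 1. [r3c4∈{3}] r3c4's peers cover all but 3. So r3c4=3.
Step 2. [r1c3∈{1}] only 1 remains possible at r1c3 ⇒ r1c3=1.
Step 3. [r1c4∈{2}] nothing but 2 survives at r1c4, so r1c4=2.
Step 4. [r2c1∈{1}] only 1 remains possible at r2c1, so r2c1=1.
Step 5. [r3c3∈{4}] r3c3 is down to just 4. So r3c3=4.
Step 6. [r4c4∈{1}] r4c4 is down to just 1. So r4c4=1.
Step 7. [r2c3∈{3}] only 3 remains possible at r2c3, so r2c3=3.
Step 8. [r3c1∈{2}] r3c1 is down to just 2. So r3c1=2.
Step 9. [r4c2∈{3}] r4c2 is down to just 3. So r4c2=3.

Answer: 3 4 1 2 / 1 2 3 4 / 2 1 4 3 / 4 3 2 1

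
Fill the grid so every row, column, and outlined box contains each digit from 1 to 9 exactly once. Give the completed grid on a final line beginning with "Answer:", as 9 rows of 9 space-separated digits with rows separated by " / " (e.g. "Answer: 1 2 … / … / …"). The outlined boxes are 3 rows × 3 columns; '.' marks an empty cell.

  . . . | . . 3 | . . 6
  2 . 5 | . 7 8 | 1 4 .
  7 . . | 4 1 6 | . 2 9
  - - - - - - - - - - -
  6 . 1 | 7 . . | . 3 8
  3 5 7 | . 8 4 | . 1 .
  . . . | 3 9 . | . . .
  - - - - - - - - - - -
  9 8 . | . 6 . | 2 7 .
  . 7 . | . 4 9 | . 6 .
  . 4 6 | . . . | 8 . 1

Step 1. [r3c7∈{3,5}] 5 has one home in row 3: r3c7 ⇒ r3c7=5.
Step 2. [r1c3∈{4,8,9}] 9 has one home in col 3: r1c3. So r1c3=9.
Step 3. [r6c3∈{2,4,8}] across col 3, 4 lands solely at r6c3. So r6c3=4.
Step 4. [r9c1∈{5}] r9c1's peers cover all but 5 ⇒ r9c1=5.
Step 5. [r9c4∈{2}] r9c4 has the single candidate 2 ⇒ r9c4=2.
Step 6. [r8c7∈{3}] r8c7's peers cover all but 3 ⇒ r8c7=3.
Step 7. [r1c4∈{5}] nothing but 5 survives at r1c4. So r1c4=5.
Step 8. [r7c6∈{1,5}] r7c6 is the only open cell in box 8 admitting 5, so r7c6=5.
Step 9. [r6c2∈{2}] r6c2's peers cover all but 2 ⇒ r6c2=2.
Step 10. [r6c7∈{6,7}] r6c7 is the only open cell in row 6 admitting 6, so r6c7=6.
Step 11. [r3c2∈{3}] r3c2 is down to just 3 ⇒ r3c2=3.
Step 12. [r1c1∈{1,4,8}] r1c1 is the only open cell in row 1 admitting 4 ⇒ r1c1=4.
Step 13. [r6c9∈{5,7}] in row 6, 7 fits only at r6c9 ⇒ r6c9=7.
Step 14. [r8c4∈{1,8}] in row 8, 8 fits only at r8c4 ⇒ r8c4=8.
Step 15. [r4c6∈{2}] r4c6's peers cover all but 2. So r4c6=2.
Step 16. [r4c7∈{4,9}] row 4 places 4 nowhere but r4c7 ⇒ r4c7=4.
Step 17. [r1c5∈{2}] r1c5's peers cover all but 2 ⇒ r1c5=2.
Step 18. [r2c2∈{6}] r2c2's peers cover all but 6. So r2c2=6.
Step 19. [r5c9∈{2}] r5c9 is down to just 2 ⇒ r5c9=2.
Step 20. [r9c8∈{9}] r9c8's peers cover all but 9 ⇒ r9c8=9.
Step 21. [r7c9∈{4}] r7c9 is down to just 4 ⇒ r7c9=4.
Step 22. [r3c3∈{8}] nothing but 8 survives at r3c3, so r3c3=8.
Step 23. [r9c6∈{7}] r9c6 is down to just 7. So r9c6=7.
Step 24. [r8c3∈{2}] only 2 remains possible at r8c3, so r8c3=2.
Step 25. [r2c4∈{9}] r2c4 is down to just 9. So r2c4=9.
Step 26. [r2c9∈{3}] r2c9 is down to just 3 ⇒ r2c9=3.
Step 27. [r6c8∈{5}] r6c8's peers cover all but 5, so r6c8=5.
Step 28. [r4c2∈{9}] r4c2 is down to just 9 ⇒ r4c2=9.
Step 29. [r4c5∈{5}] r4c5 is down to just 5, so r4c5=5.
Step 30. [r6c6∈{1}] r6c6 is down to just 1 ⇒ r6c6=1.
Step 31. [r8c9∈{5}] r8c9's peers cover all but 5. So r8c9=5.
Step 32. [r9c5∈{3}] r9c5 has the single candidate 3, so r9c5=3.
Step 33. [r5c4∈{6}] r5c4's peers cover all but 6. So r5c4=6.
Step 34. [r5c7∈{9}] r5c7 has the single candidate 9. So r5c7=9.
Step 35. [r7c4∈{1}] r7c4 has the single candidate 1. So r7c4=1.
Step 36. [r1c8∈{8}] only 8 remains possible at r1c8. So r1c8=8.
Step 37. [r1c7∈{7}] r1c7 is down to just 7 ⇒ r1c7=7.
Step 38. [r7c3∈{3}] only 3 remains possible at r7c3, so r7c3=3.
Step 39. [r8c1∈{1}] only 1 remains possible at r8c1, so r8c1=1.
Step 40. [r1c2∈{1}] r1c2's peers cover all but 1. So r1c2=1.
Step 41. [r6c1∈{8}] nothing but 8 survives at r6c1, so r6c1=8.

Answer: 4 1 9 5 2 3 7 8 6 / 2 6 5 9 7 8 1 4 3 / 7 3 8 4 1 6 5 2 9 / 6 9 1 7 5 2 4 3 8 / 3 5 7 6 8 4 9 1 2 / 8 2 4 3 9 1 6 5 7 / 9 8 3 1 6 5 2 7 4 / 1 7 2 8 4 9 3 6 5 / 5 4 6 2 3 7 8 9 1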